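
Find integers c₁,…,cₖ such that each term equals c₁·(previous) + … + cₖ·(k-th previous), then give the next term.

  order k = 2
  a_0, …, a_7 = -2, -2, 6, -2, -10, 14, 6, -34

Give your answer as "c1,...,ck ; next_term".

  a_2 = -1·-2 + -2·-2 = 6
  a_3 = -1·6 + -2·-2 = -2
  a_4 = -1·-2 + -2·6 = -10
  a_5 = -1·-10 + -2·-2 = 14
  a_6 = -1·14 + -2·-10 = 6
  a_7 = -1·6 + -2·14 = -34
  a_8 = -1·-34 + -2·6 = 22

-1,-2 ; 22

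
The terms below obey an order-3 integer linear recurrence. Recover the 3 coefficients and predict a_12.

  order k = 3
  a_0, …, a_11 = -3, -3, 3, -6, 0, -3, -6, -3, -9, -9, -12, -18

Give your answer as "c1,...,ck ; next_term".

0,1,1 ; -21

  a_3 = 0·3 + 1·-3 + 1·-3 = -6
  a_4 = 0·-6 + 1·3 + 1·-3 = 0
  a_5 = 0·0 + 1·-6 + 1·3 = -3
  a_6 = 0·-3 + 1·0 + 1·-6 = -6
  a_7 = 0·-6 + 1·-3 + 1·0 = -3
  a_8 = 0·-3 + 1·-6 + 1·-3 = -9
  a_9 = 0·-9 + 1·-3 + 1·-6 = -9
  a_10 = 0·-9 + 1·-9 + 1·-3 = -12
  a_11 = 0·-12 + 1·-9 + 1·-9 = -18
  a_12 = 0·-18 + 1·-12 + 1·-9 = -21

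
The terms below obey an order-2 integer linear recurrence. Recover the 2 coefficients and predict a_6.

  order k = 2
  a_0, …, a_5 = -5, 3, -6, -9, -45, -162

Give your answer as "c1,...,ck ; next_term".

3,3 ; -621

  a_2 = 3·3 + 3·-5 = -6
  a_3 = 3·-6 + 3·3 = -9
  a_4 = 3·-9 + 3·-6 = -45
  a_5 = 3·-45 + 3·-9 = -162
  a_6 = 3·-162 + 3·-45 = -621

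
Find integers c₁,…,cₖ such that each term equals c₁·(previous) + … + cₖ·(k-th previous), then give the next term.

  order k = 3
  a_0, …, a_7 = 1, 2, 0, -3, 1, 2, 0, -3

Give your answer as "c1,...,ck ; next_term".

-1,-1,-1 ; 1

  a_3 = -1·0 + -1·2 + -1·1 = -3
  a_4 = -1·-3 + -1·0 + -1·2 = 1
  a_5 = -1·1 + -1·-3 + -1·0 = 2
  a_6 = -1·2 + -1·1 + -1·-3 = 0
  a_7 = -1·0 + -1·2 + -1·1 = -3
  a_8 = -1·-3 + -1·0 + -1·2 = 1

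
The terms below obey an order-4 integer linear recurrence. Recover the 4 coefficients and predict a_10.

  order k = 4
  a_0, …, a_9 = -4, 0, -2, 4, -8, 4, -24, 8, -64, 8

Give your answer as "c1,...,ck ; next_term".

  a_4 = 1·4 + 2·-2 + -2·0 + 2·-4 = -8
  a_5 = 1·-8 + 2·4 + -2·-2 + 2·0 = 4
  a_6 = 1·4 + 2·-8 + -2·4 + 2·-2 = -24
  a_7 = 1·-24 + 2·4 + -2·-8 + 2·4 = 8
  a_8 = 1·8 + 2·-24 + -2·4 + 2·-8 = -64
  a_9 = 1·-64 + 2·8 + -2·-24 + 2·4 = 8
  a_10 = 1·8 + 2·-64 + -2·8 + 2·-24 = -184

1,2,-2,2 ; -184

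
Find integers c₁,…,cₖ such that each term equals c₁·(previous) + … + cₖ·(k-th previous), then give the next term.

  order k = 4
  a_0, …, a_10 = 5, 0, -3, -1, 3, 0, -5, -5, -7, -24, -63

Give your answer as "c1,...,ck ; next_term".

2,0,2,1 ; -145

  a_4 = 2·-1 + 0·-3 + 2·0 + 1·5 = 3
  a_5 = 2·3 + 0·-1 + 2·-3 + 1·0 = 0
  a_6 = 2·0 + 0·3 + 2·-1 + 1·-3 = -5
  a_7 = 2·-5 + 0·0 + 2·3 + 1·-1 = -5
  a_8 = 2·-5 + 0·-5 + 2·0 + 1·3 = -7
  a_9 = 2·-7 + 0·-5 + 2·-5 + 1·0 = -24
  a_10 = 2·-24 + 0·-7 + 2·-5 + 1·-5 = -63
  a_11 = 2·-63 + 0·-24 + 2·-7 + 1·-5 = -145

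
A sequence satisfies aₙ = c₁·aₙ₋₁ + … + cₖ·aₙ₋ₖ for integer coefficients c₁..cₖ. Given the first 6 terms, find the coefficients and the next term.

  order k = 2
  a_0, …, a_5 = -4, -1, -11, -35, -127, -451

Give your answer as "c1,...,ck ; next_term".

  a_2 = 3·-1 + 2·-4 = -11
  a_3 = 3·-11 + 2·-1 = -35
  a_4 = 3·-35 + 2·-11 = -127
  a_5 = 3·-127 + 2·-35 = -451
  a_6 = 3·-451 + 2·-127 = -1607

3,2 ; -1607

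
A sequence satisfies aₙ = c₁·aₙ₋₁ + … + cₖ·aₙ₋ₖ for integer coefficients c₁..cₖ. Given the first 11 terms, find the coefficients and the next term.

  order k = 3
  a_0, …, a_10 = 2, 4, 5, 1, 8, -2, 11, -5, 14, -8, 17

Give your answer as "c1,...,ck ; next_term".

-1,1,1 ; -11

  a_3 = -1·5 + 1·4 + 1·2 = 1
  a_4 = -1·1 + 1·5 + 1·4 = 8
  a_5 = -1·8 + 1·1 + 1·5 = -2
  a_6 = -1·-2 + 1·8 + 1·1 = 11
  a_7 = -1·11 + 1·-2 + 1·8 = -5
  a_8 = -1·-5 + 1·11 + 1·-2 = 14
  a_9 = -1·14 + 1·-5 + 1·11 = -8
  a_10 = -1·-8 + 1·14 + 1·-5 = 17
  a_11 = -1·17 + 1·-8 + 1·14 = -11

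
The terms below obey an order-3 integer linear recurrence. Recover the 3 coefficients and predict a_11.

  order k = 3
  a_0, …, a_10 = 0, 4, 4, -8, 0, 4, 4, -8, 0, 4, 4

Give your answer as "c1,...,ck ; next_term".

  a_3 = -1·4 + -1·4 + -1·0 = -8
  a_4 = -1·-8 + -1·4 + -1·4 = 0
  a_5 = -1·0 + -1·-8 + -1·4 = 4
  a_6 = -1·4 + -1·0 + -1·-8 = 4
  a_7 = -1·4 + -1·4 + -1·0 = -8
  a_8 = -1·-8 + -1·4 + -1·4 = 0
  a_9 = -1·0 + -1·-8 + -1·4 = 4
  a_10 = -1·4 + -1·0 + -1·-8 = 4
  a_11 = -1·4 + -1·4 + -1·0 = -8

-1,-1,-1 ; -8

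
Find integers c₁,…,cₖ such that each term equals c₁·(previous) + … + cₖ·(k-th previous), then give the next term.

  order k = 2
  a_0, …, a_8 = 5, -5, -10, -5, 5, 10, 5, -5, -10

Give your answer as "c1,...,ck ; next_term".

  a_2 = 1·-5 + -1·5 = -10
  a_3 = 1·-10 + -1·-5 = -5
  a_4 = 1·-5 + -1·-10 = 5
  a_5 = 1·5 + -1·-5 = 10
  a_6 = 1·10 + -1·5 = 5
  a_7 = 1·5 + -1·10 = -5
  a_8 = 1·-5 + -1·5 = -10
  a_9 = 1·-10 + -1·-5 = -5

1,-1 ; -5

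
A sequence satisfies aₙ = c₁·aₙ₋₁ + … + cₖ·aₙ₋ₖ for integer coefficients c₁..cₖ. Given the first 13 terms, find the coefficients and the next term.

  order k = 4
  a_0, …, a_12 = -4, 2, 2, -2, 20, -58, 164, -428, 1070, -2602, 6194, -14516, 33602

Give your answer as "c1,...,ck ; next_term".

  a_4 = -3·-2 + 0·2 + 3·2 + -2·-4 = 20
  a_5 = -3·20 + 0·-2 + 3·2 + -2·2 = -58
  a_6 = -3·-58 + 0·20 + 3·-2 + -2·2 = 164
  a_7 = -3·164 + 0·-58 + 3·20 + -2·-2 = -428
  a_8 = -3·-428 + 0·164 + 3·-58 + -2·20 = 1070
  a_9 = -3·1070 + 0·-428 + 3·164 + -2·-58 = -2602
  a_10 = -3·-2602 + 0·1070 + 3·-428 + -2·164 = 6194
  a_11 = -3·6194 + 0·-2602 + 3·1070 + -2·-428 = -14516
  a_12 = -3·-14516 + 0·6194 + 3·-2602 + -2·1070 = 33602
  a_13 = -3·33602 + 0·-14516 + 3·6194 + -2·-2602 = -77020

-3,0,3,-2 ; -77020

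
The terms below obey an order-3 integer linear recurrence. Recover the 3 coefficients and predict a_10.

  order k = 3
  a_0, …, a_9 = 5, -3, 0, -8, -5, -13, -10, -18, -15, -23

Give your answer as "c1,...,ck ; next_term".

  a_3 = 1·0 + 1·-3 + -1·5 = -8
  a_4 = 1·-8 + 1·0 + -1·-3 = -5
  a_5 = 1·-5 + 1·-8 + -1·0 = -13
  a_6 = 1·-13 + 1·-5 + -1·-8 = -10
  a_7 = 1·-10 + 1·-13 + -1·-5 = -18
  a_8 = 1·-18 + 1·-10 + -1·-13 = -15
  a_9 = 1·-15 + 1·-18 + -1·-10 = -23
  a_10 = 1·-23 + 1·-15 + -1·-18 = -20

1,1,-1 ; -20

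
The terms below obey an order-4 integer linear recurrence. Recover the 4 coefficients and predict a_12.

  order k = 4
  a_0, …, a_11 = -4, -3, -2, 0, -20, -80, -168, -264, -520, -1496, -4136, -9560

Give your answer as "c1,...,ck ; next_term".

  a_4 = 3·0 + -4·-2 + 4·-3 + 4·-4 = -20
  a_5 = 3·-20 + -4·0 + 4·-2 + 4·-3 = -80
  a_6 = 3·-80 + -4·-20 + 4·0 + 4·-2 = -168
  a_7 = 3·-168 + -4·-80 + 4·-20 + 4·0 = -264
  a_8 = 3·-264 + -4·-168 + 4·-80 + 4·-20 = -520
  a_9 = 3·-520 + -4·-264 + 4·-168 + 4·-80 = -1496
  a_10 = 3·-1496 + -4·-520 + 4·-264 + 4·-168 = -4136
  a_11 = 3·-4136 + -4·-1496 + 4·-520 + 4·-264 = -9560
  a_12 = 3·-9560 + -4·-4136 + 4·-1496 + 4·-520 = -20200

3,-4,4,4 ; -20200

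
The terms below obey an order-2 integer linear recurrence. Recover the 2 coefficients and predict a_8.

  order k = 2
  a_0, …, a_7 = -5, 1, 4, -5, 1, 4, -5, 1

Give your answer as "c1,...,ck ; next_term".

  a_2 = -1·1 + -1·-5 = 4
  a_3 = -1·4 + -1·1 = -5
  a_4 = -1·-5 + -1·4 = 1
  a_5 = -1·1 + -1·-5 = 4
  a_6 = -1·4 + -1·1 = -5
  a_7 = -1·-5 + -1·4 = 1
  a_8 = -1·1 + -1·-5 = 4

-1,-1 ; 4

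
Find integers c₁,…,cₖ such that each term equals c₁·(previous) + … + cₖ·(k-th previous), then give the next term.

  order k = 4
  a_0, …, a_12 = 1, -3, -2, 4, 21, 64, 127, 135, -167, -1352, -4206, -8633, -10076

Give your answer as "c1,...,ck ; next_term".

  a_4 = 3·4 + -3·-2 + -2·-3 + -3·1 = 21
  a_5 = 3·21 + -3·4 + -2·-2 + -3·-3 = 64
  a_6 = 3·64 + -3·21 + -2·4 + -3·-2 = 127
  a_7 = 3·127 + -3·64 + -2·21 + -3·4 = 135
  a_8 = 3·135 + -3·127 + -2·64 + -3·21 = -167
  a_9 = 3·-167 + -3·135 + -2·127 + -3·64 = -1352
  a_10 = 3·-1352 + -3·-167 + -2·135 + -3·127 = -4206
  a_11 = 3·-4206 + -3·-1352 + -2·-167 + -3·135 = -8633
  a_12 = 3·-8633 + -3·-4206 + -2·-1352 + -3·-167 = -10076
  a_13 = 3·-10076 + -3·-8633 + -2·-4206 + -3·-1352 = 8139

3,-3,-2,-3 ; 8139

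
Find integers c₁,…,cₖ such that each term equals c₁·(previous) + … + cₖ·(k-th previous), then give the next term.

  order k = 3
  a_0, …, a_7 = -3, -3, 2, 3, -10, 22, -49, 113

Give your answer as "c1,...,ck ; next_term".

-3,-2,-1 ; -263

  a_3 = -3·2 + -2·-3 + -1·-3 = 3
  a_4 = -3·3 + -2·2 + -1·-3 = -10
  a_5 = -3·-10 + -2·3 + -1·2 = 22
  a_6 = -3·22 + -2·-10 + -1·3 = -49
  a_7 = -3·-49 + -2·22 + -1·-10 = 113
  a_8 = -3·113 + -2·-49 + -1·22 = -263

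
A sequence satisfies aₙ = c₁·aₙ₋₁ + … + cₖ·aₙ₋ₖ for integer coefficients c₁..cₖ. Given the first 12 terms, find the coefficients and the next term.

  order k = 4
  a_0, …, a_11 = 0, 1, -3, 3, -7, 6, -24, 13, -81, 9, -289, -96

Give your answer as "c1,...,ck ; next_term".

  a_4 = 0·3 + 3·-3 + 2·1 + 3·0 = -7
  a_5 = 0·-7 + 3·3 + 2·-3 + 3·1 = 6
  a_6 = 0·6 + 3·-7 + 2·3 + 3·-3 = -24
  a_7 = 0·-24 + 3·6 + 2·-7 + 3·3 = 13
  a_8 = 0·13 + 3·-24 + 2·6 + 3·-7 = -81
  a_9 = 0·-81 + 3·13 + 2·-24 + 3·6 = 9
  a_10 = 0·9 + 3·-81 + 2·13 + 3·-24 = -289
  a_11 = 0·-289 + 3·9 + 2·-81 + 3·13 = -96
  a_12 = 0·-96 + 3·-289 + 2·9 + 3·-81 = -1092

0,3,2,3 ; -1092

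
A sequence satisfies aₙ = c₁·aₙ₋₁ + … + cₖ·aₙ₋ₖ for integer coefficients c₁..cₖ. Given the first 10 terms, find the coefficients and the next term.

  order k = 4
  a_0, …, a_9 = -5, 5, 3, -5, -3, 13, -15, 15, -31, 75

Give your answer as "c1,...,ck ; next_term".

-2,-1,-1,1 ; -149

  a_4 = -2·-5 + -1·3 + -1·5 + 1·-5 = -3
  a_5 = -2·-3 + -1·-5 + -1·3 + 1·5 = 13
  a_6 = -2·13 + -1·-3 + -1·-5 + 1·3 = -15
  a_7 = -2·-15 + -1·13 + -1·-3 + 1·-5 = 15
  a_8 = -2·15 + -1·-15 + -1·13 + 1·-3 = -31
  a_9 = -2·-31 + -1·15 + -1·-15 + 1·13 = 75
  a_10 = -2·75 + -1·-31 + -1·15 + 1·-15 = -149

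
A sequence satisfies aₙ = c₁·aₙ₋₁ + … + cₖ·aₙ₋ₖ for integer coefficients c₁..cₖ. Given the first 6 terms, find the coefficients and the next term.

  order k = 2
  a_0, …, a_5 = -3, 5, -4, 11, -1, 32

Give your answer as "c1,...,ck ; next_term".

  a_2 = 1·5 + 3·-3 = -4
  a_3 = 1·-4 + 3·5 = 11
  a_4 = 1·11 + 3·-4 = -1
  a_5 = 1·-1 + 3·11 = 32
  a_6 = 1·32 + 3·-1 = 29

1,3 ; 29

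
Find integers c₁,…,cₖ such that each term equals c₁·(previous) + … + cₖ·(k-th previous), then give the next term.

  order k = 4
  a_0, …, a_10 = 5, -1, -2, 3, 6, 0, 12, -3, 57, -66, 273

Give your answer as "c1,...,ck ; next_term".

-1,3,0,3 ; -480

  a_4 = -1·3 + 3·-2 + 0·-1 + 3·5 = 6
  a_5 = -1·6 + 3·3 + 0·-2 + 3·-1 = 0
  a_6 = -1·0 + 3·6 + 0·3 + 3·-2 = 12
  a_7 = -1·12 + 3·0 + 0·6 + 3·3 = -3
  a_8 = -1·-3 + 3·12 + 0·0 + 3·6 = 57
  a_9 = -1·57 + 3·-3 + 0·12 + 3·0 = -66
  a_10 = -1·-66 + 3·57 + 0·-3 + 3·12 = 273
  a_11 = -1·273 + 3·-66 + 0·57 + 3·-3 = -480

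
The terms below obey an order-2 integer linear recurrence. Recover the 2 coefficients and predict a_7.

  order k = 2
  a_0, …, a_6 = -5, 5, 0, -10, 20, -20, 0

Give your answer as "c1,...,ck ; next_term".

  a_2 = -2·5 + -2·-5 = 0
  a_3 = -2·0 + -2·5 = -10
  a_4 = -2·-10 + -2·0 = 20
  a_5 = -2·20 + -2·-10 = -20
  a_6 = -2·-20 + -2·20 = 0
  a_7 = -2·0 + -2·-20 = 40

-2,-2 ; 40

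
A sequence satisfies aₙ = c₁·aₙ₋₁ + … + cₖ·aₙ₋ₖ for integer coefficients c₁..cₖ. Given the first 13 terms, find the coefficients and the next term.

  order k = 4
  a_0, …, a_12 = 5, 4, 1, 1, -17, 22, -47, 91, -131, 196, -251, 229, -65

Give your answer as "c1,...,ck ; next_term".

-2,0,0,-3 ; -458

  a_4 = -2·1 + 0·1 + 0·4 + -3·5 = -17
  a_5 = -2·-17 + 0·1 + 0·1 + -3·4 = 22
  a_6 = -2·22 + 0·-17 + 0·1 + -3·1 = -47
  a_7 = -2·-47 + 0·22 + 0·-17 + -3·1 = 91
  a_8 = -2·91 + 0·-47 + 0·22 + -3·-17 = -131
  a_9 = -2·-131 + 0·91 + 0·-47 + -3·22 = 196
  a_10 = -2·196 + 0·-131 + 0·91 + -3·-47 = -251
  a_11 = -2·-251 + 0·196 + 0·-131 + -3·91 = 229
  a_12 = -2·229 + 0·-251 + 0·196 + -3·-131 = -65
  a_13 = -2·-65 + 0·229 + 0·-251 + -3·196 = -458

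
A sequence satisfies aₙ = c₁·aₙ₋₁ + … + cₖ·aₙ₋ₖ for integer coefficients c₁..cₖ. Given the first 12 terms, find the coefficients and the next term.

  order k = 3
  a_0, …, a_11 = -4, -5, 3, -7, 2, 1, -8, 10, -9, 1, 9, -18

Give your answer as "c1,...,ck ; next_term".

-1,0,1 ; 19

  a_3 = -1·3 + 0·-5 + 1·-4 = -7
  a_4 = -1·-7 + 0·3 + 1·-5 = 2
  a_5 = -1·2 + 0·-7 + 1·3 = 1
  a_6 = -1·1 + 0·2 + 1·-7 = -8
  a_7 = -1·-8 + 0·1 + 1·2 = 10
  a_8 = -1·10 + 0·-8 + 1·1 = -9
  a_9 = -1·-9 + 0·10 + 1·-8 = 1
  a_10 = -1·1 + 0·-9 + 1·10 = 9
  a_11 = -1·9 + 0·1 + 1·-9 = -18
  a_12 = -1·-18 + 0·9 + 1·1 = 19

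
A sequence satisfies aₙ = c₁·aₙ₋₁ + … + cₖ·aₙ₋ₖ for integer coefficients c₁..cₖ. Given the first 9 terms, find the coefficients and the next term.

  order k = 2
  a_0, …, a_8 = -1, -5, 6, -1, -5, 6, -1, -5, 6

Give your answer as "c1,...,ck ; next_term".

-1,-1 ; -1

  a_2 = -1·-5 + -1·-1 = 6
  a_3 = -1·6 + -1·-5 = -1
  a_4 = -1·-1 + -1·6 = -5
  a_5 = -1·-5 + -1·-1 = 6
  a_6 = -1·6 + -1·-5 = -1
  a_7 = -1·-1 + -1·6 = -5
  a_8 = -1·-5 + -1·-1 = 6
  a_9 = -1·6 + -1·-5 = -1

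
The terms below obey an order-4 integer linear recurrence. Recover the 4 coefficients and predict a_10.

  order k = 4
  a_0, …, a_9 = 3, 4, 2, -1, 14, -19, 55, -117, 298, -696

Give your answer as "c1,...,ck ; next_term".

  a_4 = -2·-1 + 1·2 + 1·4 + 2·3 = 14
  a_5 = -2·14 + 1·-1 + 1·2 + 2·4 = -19
  a_6 = -2·-19 + 1·14 + 1·-1 + 2·2 = 55
  a_7 = -2·55 + 1·-19 + 1·14 + 2·-1 = -117
  a_8 = -2·-117 + 1·55 + 1·-19 + 2·14 = 298
  a_9 = -2·298 + 1·-117 + 1·55 + 2·-19 = -696
  a_10 = -2·-696 + 1·298 + 1·-117 + 2·55 = 1683

-2,1,1,2 ; 1683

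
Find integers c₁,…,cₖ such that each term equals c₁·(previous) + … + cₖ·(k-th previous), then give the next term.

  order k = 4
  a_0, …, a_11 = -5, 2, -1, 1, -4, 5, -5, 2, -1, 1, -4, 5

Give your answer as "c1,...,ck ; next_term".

  a_4 = -1·1 + 0·-1 + 1·2 + 1·-5 = -4
  a_5 = -1·-4 + 0·1 + 1·-1 + 1·2 = 5
  a_6 = -1·5 + 0·-4 + 1·1 + 1·-1 = -5
  a_7 = -1·-5 + 0·5 + 1·-4 + 1·1 = 2
  a_8 = -1·2 + 0·-5 + 1·5 + 1·-4 = -1
  a_9 = -1·-1 + 0·2 + 1·-5 + 1·5 = 1
  a_10 = -1·1 + 0·-1 + 1·2 + 1·-5 = -4
  a_11 = -1·-4 + 0·1 + 1·-1 + 1·2 = 5
  a_12 = -1·5 + 0·-4 + 1·1 + 1·-1 = -5

-1,0,1,1 ; -5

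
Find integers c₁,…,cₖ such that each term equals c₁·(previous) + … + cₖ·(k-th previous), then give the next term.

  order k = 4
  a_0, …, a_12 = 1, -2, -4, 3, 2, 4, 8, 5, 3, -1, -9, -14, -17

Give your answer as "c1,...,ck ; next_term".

1,0,0,-1 ; -16

  a_4 = 1·3 + 0·-4 + 0·-2 + -1·1 = 2
  a_5 = 1·2 + 0·3 + 0·-4 + -1·-2 = 4
  a_6 = 1·4 + 0·2 + 0·3 + -1·-4 = 8
  a_7 = 1·8 + 0·4 + 0·2 + -1·3 = 5
  a_8 = 1·5 + 0·8 + 0·4 + -1·2 = 3
  a_9 = 1·3 + 0·5 + 0·8 + -1·4 = -1
  a_10 = 1·-1 + 0·3 + 0·5 + -1·8 = -9
  a_11 = 1·-9 + 0·-1 + 0·3 + -1·5 = -14
  a_12 = 1·-14 + 0·-9 + 0·-1 + -1·3 = -17
  a_13 = 1·-17 + 0·-14 + 0·-9 + -1·-1 = -16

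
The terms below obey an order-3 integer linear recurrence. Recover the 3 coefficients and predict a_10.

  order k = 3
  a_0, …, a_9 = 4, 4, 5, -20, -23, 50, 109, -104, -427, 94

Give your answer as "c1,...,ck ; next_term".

  a_3 = 0·5 + -3·4 + -2·4 = -20
  a_4 = 0·-20 + -3·5 + -2·4 = -23
  a_5 = 0·-23 + -3·-20 + -2·5 = 50
  a_6 = 0·50 + -3·-23 + -2·-20 = 109
  a_7 = 0·109 + -3·50 + -2·-23 = -104
  a_8 = 0·-104 + -3·109 + -2·50 = -427
  a_9 = 0·-427 + -3·-104 + -2·109 = 94
  a_10 = 0·94 + -3·-427 + -2·-104 = 1489

0,-3,-2 ; 1489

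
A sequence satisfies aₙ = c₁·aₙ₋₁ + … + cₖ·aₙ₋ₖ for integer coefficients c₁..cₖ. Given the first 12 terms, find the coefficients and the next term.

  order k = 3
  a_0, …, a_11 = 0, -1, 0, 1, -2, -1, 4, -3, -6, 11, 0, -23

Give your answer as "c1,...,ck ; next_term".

0,-1,2 ; 22

  a_3 = 0·0 + -1·-1 + 2·0 = 1
  a_4 = 0·1 + -1·0 + 2·-1 = -2
  a_5 = 0·-2 + -1·1 + 2·0 = -1
  a_6 = 0·-1 + -1·-2 + 2·1 = 4
  a_7 = 0·4 + -1·-1 + 2·-2 = -3
  a_8 = 0·-3 + -1·4 + 2·-1 = -6
  a_9 = 0·-6 + -1·-3 + 2·4 = 11
  a_10 = 0·11 + -1·-6 + 2·-3 = 0
  a_11 = 0·0 + -1·11 + 2·-6 = -23
  a_12 = 0·-23 + -1·0 + 2·11 = 22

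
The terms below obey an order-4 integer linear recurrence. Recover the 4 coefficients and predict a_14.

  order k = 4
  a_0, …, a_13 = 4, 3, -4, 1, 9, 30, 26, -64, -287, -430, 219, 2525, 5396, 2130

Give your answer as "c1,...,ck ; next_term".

2,-3,-3,1 ; -19284

  a_4 = 2·1 + -3·-4 + -3·3 + 1·4 = 9
  a_5 = 2·9 + -3·1 + -3·-4 + 1·3 = 30
  a_6 = 2·30 + -3·9 + -3·1 + 1·-4 = 26
  a_7 = 2·26 + -3·30 + -3·9 + 1·1 = -64
  a_8 = 2·-64 + -3·26 + -3·30 + 1·9 = -287
  a_9 = 2·-287 + -3·-64 + -3·26 + 1·30 = -430
  a_10 = 2·-430 + -3·-287 + -3·-64 + 1·26 = 219
  a_11 = 2·219 + -3·-430 + -3·-287 + 1·-64 = 2525
  a_12 = 2·2525 + -3·219 + -3·-430 + 1·-287 = 5396
  a_13 = 2·5396 + -3·2525 + -3·219 + 1·-430 = 2130
  a_14 = 2·2130 + -3·5396 + -3·2525 + 1·219 = -19284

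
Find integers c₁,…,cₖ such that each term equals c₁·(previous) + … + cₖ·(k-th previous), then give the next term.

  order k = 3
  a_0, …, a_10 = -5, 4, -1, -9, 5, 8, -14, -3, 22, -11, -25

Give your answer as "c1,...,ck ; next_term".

0,-1,1 ; 33

  a_3 = 0·-1 + -1·4 + 1·-5 = -9
  a_4 = 0·-9 + -1·-1 + 1·4 = 5
  a_5 = 0·5 + -1·-9 + 1·-1 = 8
  a_6 = 0·8 + -1·5 + 1·-9 = -14
  a_7 = 0·-14 + -1·8 + 1·5 = -3
  a_8 = 0·-3 + -1·-14 + 1·8 = 22
  a_9 = 0·22 + -1·-3 + 1·-14 = -11
  a_10 = 0·-11 + -1·22 + 1·-3 = -25
  a_11 = 0·-25 + -1·-11 + 1·22 = 33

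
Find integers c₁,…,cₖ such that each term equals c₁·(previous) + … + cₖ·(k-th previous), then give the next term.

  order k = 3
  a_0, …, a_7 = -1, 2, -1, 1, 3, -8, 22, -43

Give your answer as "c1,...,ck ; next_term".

  a_3 = -2·-1 + 1·2 + 3·-1 = 1
  a_4 = -2·1 + 1·-1 + 3·2 = 3
  a_5 = -2·3 + 1·1 + 3·-1 = -8
  a_6 = -2·-8 + 1·3 + 3·1 = 22
  a_7 = -2·22 + 1·-8 + 3·3 = -43
  a_8 = -2·-43 + 1·22 + 3·-8 = 84

-2,1,3 ; 84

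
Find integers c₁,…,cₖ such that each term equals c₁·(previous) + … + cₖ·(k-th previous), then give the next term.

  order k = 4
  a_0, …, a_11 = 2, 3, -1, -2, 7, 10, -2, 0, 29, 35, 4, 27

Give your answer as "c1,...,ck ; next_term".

1,-1,2,1 ; 122

  a_4 = 1·-2 + -1·-1 + 2·3 + 1·2 = 7
  a_5 = 1·7 + -1·-2 + 2·-1 + 1·3 = 10
  a_6 = 1·10 + -1·7 + 2·-2 + 1·-1 = -2
  a_7 = 1·-2 + -1·10 + 2·7 + 1·-2 = 0
  a_8 = 1·0 + -1·-2 + 2·10 + 1·7 = 29
  a_9 = 1·29 + -1·0 + 2·-2 + 1·10 = 35
  a_10 = 1·35 + -1·29 + 2·0 + 1·-2 = 4
  a_11 = 1·4 + -1·35 + 2·29 + 1·0 = 27
  a_12 = 1·27 + -1·4 + 2·35 + 1·29 = 122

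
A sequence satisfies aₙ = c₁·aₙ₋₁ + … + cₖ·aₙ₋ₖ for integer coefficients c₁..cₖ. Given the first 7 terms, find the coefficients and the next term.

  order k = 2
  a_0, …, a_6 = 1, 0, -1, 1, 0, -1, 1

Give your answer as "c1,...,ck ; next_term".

  a_2 = -1·0 + -1·1 = -1
  a_3 = -1·-1 + -1·0 = 1
  a_4 = -1·1 + -1·-1 = 0
  a_5 = -1·0 + -1·1 = -1
  a_6 = -1·-1 + -1·0 = 1
  a_7 = -1·1 + -1·-1 = 0

-1,-1 ; 0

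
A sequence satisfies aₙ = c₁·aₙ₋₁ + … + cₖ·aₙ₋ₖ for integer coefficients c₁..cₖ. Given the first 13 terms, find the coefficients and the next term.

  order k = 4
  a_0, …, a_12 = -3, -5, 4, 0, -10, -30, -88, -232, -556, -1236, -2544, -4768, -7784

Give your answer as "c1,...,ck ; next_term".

4,-4,0,-2 ; -9592

  a_4 = 4·0 + -4·4 + 0·-5 + -2·-3 = -10
  a_5 = 4·-10 + -4·0 + 0·4 + -2·-5 = -30
  a_6 = 4·-30 + -4·-10 + 0·0 + -2·4 = -88
  a_7 = 4·-88 + -4·-30 + 0·-10 + -2·0 = -232
  a_8 = 4·-232 + -4·-88 + 0·-30 + -2·-10 = -556
  a_9 = 4·-556 + -4·-232 + 0·-88 + -2·-30 = -1236
  a_10 = 4·-1236 + -4·-556 + 0·-232 + -2·-88 = -2544
  a_11 = 4·-2544 + -4·-1236 + 0·-556 + -2·-232 = -4768
  a_12 = 4·-4768 + -4·-2544 + 0·-1236 + -2·-556 = -7784
  a_13 = 4·-7784 + -4·-4768 + 0·-2544 + -2·-1236 = -9592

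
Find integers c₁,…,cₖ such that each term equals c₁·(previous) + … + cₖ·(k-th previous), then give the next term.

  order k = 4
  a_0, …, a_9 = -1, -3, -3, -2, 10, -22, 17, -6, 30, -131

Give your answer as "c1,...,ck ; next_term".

-2,-2,-1,3 ; 259

  a_4 = -2·-2 + -2·-3 + -1·-3 + 3·-1 = 10
  a_5 = -2·10 + -2·-2 + -1·-3 + 3·-3 = -22
  a_6 = -2·-22 + -2·10 + -1·-2 + 3·-3 = 17
  a_7 = -2·17 + -2·-22 + -1·10 + 3·-2 = -6
  a_8 = -2·-6 + -2·17 + -1·-22 + 3·10 = 30
  a_9 = -2·30 + -2·-6 + -1·17 + 3·-22 = -131
  a_10 = -2·-131 + -2·30 + -1·-6 + 3·17 = 259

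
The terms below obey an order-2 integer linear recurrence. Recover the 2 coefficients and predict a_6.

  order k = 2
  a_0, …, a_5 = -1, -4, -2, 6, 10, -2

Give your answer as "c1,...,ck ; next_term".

  a_2 = 1·-4 + -2·-1 = -2
  a_3 = 1·-2 + -2·-4 = 6
  a_4 = 1·6 + -2·-2 = 10
  a_5 = 1·10 + -2·6 = -2
  a_6 = 1·-2 + -2·10 = -22

1,-2 ; -22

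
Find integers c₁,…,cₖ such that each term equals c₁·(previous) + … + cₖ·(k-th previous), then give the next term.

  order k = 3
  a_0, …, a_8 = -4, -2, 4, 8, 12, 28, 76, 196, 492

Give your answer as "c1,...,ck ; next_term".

3,-2,2 ; 1236

  a_3 = 3·4 + -2·-2 + 2·-4 = 8
  a_4 = 3·8 + -2·4 + 2·-2 = 12
  a_5 = 3·12 + -2·8 + 2·4 = 28
  a_6 = 3·28 + -2·12 + 2·8 = 76
  a_7 = 3·76 + -2·28 + 2·12 = 196
  a_8 = 3·196 + -2·76 + 2·28 = 492
  a_9 = 3·492 + -2·196 + 2·76 = 1236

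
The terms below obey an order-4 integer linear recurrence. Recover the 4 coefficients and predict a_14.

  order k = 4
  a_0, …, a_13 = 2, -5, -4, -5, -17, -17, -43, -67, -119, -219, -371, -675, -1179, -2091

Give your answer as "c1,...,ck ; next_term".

  a_4 = 1·-5 + 2·-4 + 0·-5 + -2·2 = -17
  a_5 = 1·-17 + 2·-5 + 0·-4 + -2·-5 = -17
  a_6 = 1·-17 + 2·-17 + 0·-5 + -2·-4 = -43
  a_7 = 1·-43 + 2·-17 + 0·-17 + -2·-5 = -67
  a_8 = 1·-67 + 2·-43 + 0·-17 + -2·-17 = -119
  a_9 = 1·-119 + 2·-67 + 0·-43 + -2·-17 = -219
  a_10 = 1·-219 + 2·-119 + 0·-67 + -2·-43 = -371
  a_11 = 1·-371 + 2·-219 + 0·-119 + -2·-67 = -675
  a_12 = 1·-675 + 2·-371 + 0·-219 + -2·-119 = -1179
  a_13 = 1·-1179 + 2·-675 + 0·-371 + -2·-219 = -2091
  a_14 = 1·-2091 + 2·-1179 + 0·-675 + -2·-371 = -3707

1,2,0,-2 ; -3707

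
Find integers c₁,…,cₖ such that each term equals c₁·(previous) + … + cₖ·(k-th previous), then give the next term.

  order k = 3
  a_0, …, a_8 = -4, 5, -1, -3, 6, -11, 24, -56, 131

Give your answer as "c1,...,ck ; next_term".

  a_3 = -3·-1 + -2·5 + -1·-4 = -3
  a_4 = -3·-3 + -2·-1 + -1·5 = 6
  a_5 = -3·6 + -2·-3 + -1·-1 = -11
  a_6 = -3·-11 + -2·6 + -1·-3 = 24
  a_7 = -3·24 + -2·-11 + -1·6 = -56
  a_8 = -3·-56 + -2·24 + -1·-11 = 131
  a_9 = -3·131 + -2·-56 + -1·24 = -305

-3,-2,-1 ; -305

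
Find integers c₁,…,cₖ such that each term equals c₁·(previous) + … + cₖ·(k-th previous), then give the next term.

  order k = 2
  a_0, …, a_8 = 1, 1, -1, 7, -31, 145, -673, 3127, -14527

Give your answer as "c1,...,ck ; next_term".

-4,3 ; 67489

  a_2 = -4·1 + 3·1 = -1
  a_3 = -4·-1 + 3·1 = 7
  a_4 = -4·7 + 3·-1 = -31
  a_5 = -4·-31 + 3·7 = 145
  a_6 = -4·145 + 3·-31 = -673
  a_7 = -4·-673 + 3·145 = 3127
  a_8 = -4·3127 + 3·-673 = -14527
  a_9 = -4·-14527 + 3·3127 = 67489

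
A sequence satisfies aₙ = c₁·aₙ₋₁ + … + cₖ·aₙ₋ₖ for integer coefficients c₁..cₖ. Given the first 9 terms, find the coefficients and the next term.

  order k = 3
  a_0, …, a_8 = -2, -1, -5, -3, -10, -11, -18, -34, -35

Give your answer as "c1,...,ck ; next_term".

  a_3 = -1·-5 + 2·-1 + 3·-2 = -3
  a_4 = -1·-3 + 2·-5 + 3·-1 = -10
  a_5 = -1·-10 + 2·-3 + 3·-5 = -11
  a_6 = -1·-11 + 2·-10 + 3·-3 = -18
  a_7 = -1·-18 + 2·-11 + 3·-10 = -34
  a_8 = -1·-34 + 2·-18 + 3·-11 = -35
  a_9 = -1·-35 + 2·-34 + 3·-18 = -87

-1,2,3 ; -87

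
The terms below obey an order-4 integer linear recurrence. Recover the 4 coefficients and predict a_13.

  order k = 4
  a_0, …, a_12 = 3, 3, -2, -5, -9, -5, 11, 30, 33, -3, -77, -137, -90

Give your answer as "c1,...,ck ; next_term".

  a_4 = 1·-5 + -1·-2 + -1·3 + -1·3 = -9
  a_5 = 1·-9 + -1·-5 + -1·-2 + -1·3 = -5
  a_6 = 1·-5 + -1·-9 + -1·-5 + -1·-2 = 11
  a_7 = 1·11 + -1·-5 + -1·-9 + -1·-5 = 30
  a_8 = 1·30 + -1·11 + -1·-5 + -1·-9 = 33
  a_9 = 1·33 + -1·30 + -1·11 + -1·-5 = -3
  a_10 = 1·-3 + -1·33 + -1·30 + -1·11 = -77
  a_11 = 1·-77 + -1·-3 + -1·33 + -1·30 = -137
  a_12 = 1·-137 + -1·-77 + -1·-3 + -1·33 = -90
  a_13 = 1·-90 + -1·-137 + -1·-77 + -1·-3 = 127

1,-1,-1,-1 ; 127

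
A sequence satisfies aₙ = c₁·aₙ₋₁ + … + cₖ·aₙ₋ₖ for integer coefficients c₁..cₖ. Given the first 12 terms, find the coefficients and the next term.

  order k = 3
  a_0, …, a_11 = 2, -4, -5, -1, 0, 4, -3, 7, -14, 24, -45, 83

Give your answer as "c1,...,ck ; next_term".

-1,1,-1 ; -152

  a_3 = -1·-5 + 1·-4 + -1·2 = -1
  a_4 = -1·-1 + 1·-5 + -1·-4 = 0
  a_5 = -1·0 + 1·-1 + -1·-5 = 4
  a_6 = -1·4 + 1·0 + -1·-1 = -3
  a_7 = -1·-3 + 1·4 + -1·0 = 7
  a_8 = -1·7 + 1·-3 + -1·4 = -14
  a_9 = -1·-14 + 1·7 + -1·-3 = 24
  a_10 = -1·24 + 1·-14 + -1·7 = -45
  a_11 = -1·-45 + 1·24 + -1·-14 = 83
  a_12 = -1·83 + 1·-45 + -1·24 = -152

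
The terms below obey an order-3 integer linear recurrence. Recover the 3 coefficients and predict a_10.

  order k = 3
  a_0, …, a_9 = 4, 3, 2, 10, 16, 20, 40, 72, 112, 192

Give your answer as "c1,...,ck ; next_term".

  a_3 = 1·2 + 0·3 + 2·4 = 10
  a_4 = 1·10 + 0·2 + 2·3 = 16
  a_5 = 1·16 + 0·10 + 2·2 = 20
  a_6 = 1·20 + 0·16 + 2·10 = 40
  a_7 = 1·40 + 0·20 + 2·16 = 72
  a_8 = 1·72 + 0·40 + 2·20 = 112
  a_9 = 1·112 + 0·72 + 2·40 = 192
  a_10 = 1·192 + 0·112 + 2·72 = 336

1,0,2 ; 336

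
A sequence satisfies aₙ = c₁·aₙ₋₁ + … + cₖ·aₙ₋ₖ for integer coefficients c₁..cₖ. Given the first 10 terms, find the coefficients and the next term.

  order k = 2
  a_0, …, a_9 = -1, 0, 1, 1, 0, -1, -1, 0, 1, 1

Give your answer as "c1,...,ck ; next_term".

1,-1 ; 0

  a_2 = 1·0 + -1·-1 = 1
  a_3 = 1·1 + -1·0 = 1
  a_4 = 1·1 + -1·1 = 0
  a_5 = 1·0 + -1·1 = -1
  a_6 = 1·-1 + -1·0 = -1
  a_7 = 1·-1 + -1·-1 = 0
  a_8 = 1·0 + -1·-1 = 1
  a_9 = 1·1 + -1·0 = 1
  a_10 = 1·1 + -1·1 = 0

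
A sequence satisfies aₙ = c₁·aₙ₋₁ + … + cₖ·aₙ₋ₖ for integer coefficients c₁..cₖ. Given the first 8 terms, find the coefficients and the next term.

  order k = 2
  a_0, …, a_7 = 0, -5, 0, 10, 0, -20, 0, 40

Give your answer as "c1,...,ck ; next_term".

0,-2 ; 0

  a_2 = 0·-5 + -2·0 = 0
  a_3 = 0·0 + -2·-5 = 10
  a_4 = 0·10 + -2·0 = 0
  a_5 = 0·0 + -2·10 = -20
  a_6 = 0·-20 + -2·0 = 0
  a_7 = 0·0 + -2·-20 = 40
  a_8 = 0·40 + -2·0 = 0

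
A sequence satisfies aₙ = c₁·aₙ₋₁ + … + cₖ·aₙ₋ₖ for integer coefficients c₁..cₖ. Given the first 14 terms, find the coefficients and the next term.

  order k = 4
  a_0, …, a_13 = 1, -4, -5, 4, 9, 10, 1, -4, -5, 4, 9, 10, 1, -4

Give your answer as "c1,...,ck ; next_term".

1,0,-1,1 ; -5

  a_4 = 1·4 + 0·-5 + -1·-4 + 1·1 = 9
  a_5 = 1·9 + 0·4 + -1·-5 + 1·-4 = 10
  a_6 = 1·10 + 0·9 + -1·4 + 1·-5 = 1
  a_7 = 1·1 + 0·10 + -1·9 + 1·4 = -4
  a_8 = 1·-4 + 0·1 + -1·10 + 1·9 = -5
  a_9 = 1·-5 + 0·-4 + -1·1 + 1·10 = 4
  a_10 = 1·4 + 0·-5 + -1·-4 + 1·1 = 9
  a_11 = 1·9 + 0·4 + -1·-5 + 1·-4 = 10
  a_12 = 1·10 + 0·9 + -1·4 + 1·-5 = 1
  a_13 = 1·1 + 0·10 + -1·9 + 1·4 = -4
  a_14 = 1·-4 + 0·1 + -1·10 + 1·9 = -5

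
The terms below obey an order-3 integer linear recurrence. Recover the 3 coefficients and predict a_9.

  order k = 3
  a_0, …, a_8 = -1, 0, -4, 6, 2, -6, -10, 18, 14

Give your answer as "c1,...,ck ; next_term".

-1,-2,-2 ; -30

  a_3 = -1·-4 + -2·0 + -2·-1 = 6
  a_4 = -1·6 + -2·-4 + -2·0 = 2
  a_5 = -1·2 + -2·6 + -2·-4 = -6
  a_6 = -1·-6 + -2·2 + -2·6 = -10
  a_7 = -1·-10 + -2·-6 + -2·2 = 18
  a_8 = -1·18 + -2·-10 + -2·-6 = 14
  a_9 = -1·14 + -2·18 + -2·-10 = -30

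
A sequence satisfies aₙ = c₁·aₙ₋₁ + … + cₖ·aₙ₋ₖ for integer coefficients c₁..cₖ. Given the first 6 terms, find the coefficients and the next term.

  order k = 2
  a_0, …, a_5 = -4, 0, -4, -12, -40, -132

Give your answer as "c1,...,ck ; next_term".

  a_2 = 3·0 + 1·-4 = -4
  a_3 = 3·-4 + 1·0 = -12
  a_4 = 3·-12 + 1·-4 = -40
  a_5 = 3·-40 + 1·-12 = -132
  a_6 = 3·-132 + 1·-40 = -436

3,1 ; -436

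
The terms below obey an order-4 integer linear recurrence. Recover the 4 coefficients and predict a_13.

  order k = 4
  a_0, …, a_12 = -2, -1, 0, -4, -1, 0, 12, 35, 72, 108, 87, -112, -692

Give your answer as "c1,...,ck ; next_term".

2,0,-3,-2 ; -1861

  a_4 = 2·-4 + 0·0 + -3·-1 + -2·-2 = -1
  a_5 = 2·-1 + 0·-4 + -3·0 + -2·-1 = 0
  a_6 = 2·0 + 0·-1 + -3·-4 + -2·0 = 12
  a_7 = 2·12 + 0·0 + -3·-1 + -2·-4 = 35
  a_8 = 2·35 + 0·12 + -3·0 + -2·-1 = 72
  a_9 = 2·72 + 0·35 + -3·12 + -2·0 = 108
  a_10 = 2·108 + 0·72 + -3·35 + -2·12 = 87
  a_11 = 2·87 + 0·108 + -3·72 + -2·35 = -112
  a_12 = 2·-112 + 0·87 + -3·108 + -2·72 = -692
  a_13 = 2·-692 + 0·-112 + -3·87 + -2·108 = -1861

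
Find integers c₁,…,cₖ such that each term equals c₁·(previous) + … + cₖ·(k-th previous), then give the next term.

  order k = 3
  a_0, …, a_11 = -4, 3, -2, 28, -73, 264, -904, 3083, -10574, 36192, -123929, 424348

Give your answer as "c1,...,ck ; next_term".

-2,4,-3 ; -1452988

  a_3 = -2·-2 + 4·3 + -3·-4 = 28
  a_4 = -2·28 + 4·-2 + -3·3 = -73
  a_5 = -2·-73 + 4·28 + -3·-2 = 264
  a_6 = -2·264 + 4·-73 + -3·28 = -904
  a_7 = -2·-904 + 4·264 + -3·-73 = 3083
  a_8 = -2·3083 + 4·-904 + -3·264 = -10574
  a_9 = -2·-10574 + 4·3083 + -3·-904 = 36192
  a_10 = -2·36192 + 4·-10574 + -3·3083 = -123929
  a_11 = -2·-123929 + 4·36192 + -3·-10574 = 424348
  a_12 = -2·424348 + 4·-123929 + -3·36192 = -1452988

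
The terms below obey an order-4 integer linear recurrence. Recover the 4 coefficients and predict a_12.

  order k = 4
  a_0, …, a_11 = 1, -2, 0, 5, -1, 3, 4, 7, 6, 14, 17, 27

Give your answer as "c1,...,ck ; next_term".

0,1,1,1 ; 37

  a_4 = 0·5 + 1·0 + 1·-2 + 1·1 = -1
  a_5 = 0·-1 + 1·5 + 1·0 + 1·-2 = 3
  a_6 = 0·3 + 1·-1 + 1·5 + 1·0 = 4
  a_7 = 0·4 + 1·3 + 1·-1 + 1·5 = 7
  a_8 = 0·7 + 1·4 + 1·3 + 1·-1 = 6
  a_9 = 0·6 + 1·7 + 1·4 + 1·3 = 14
  a_10 = 0·14 + 1·6 + 1·7 + 1·4 = 17
  a_11 = 0·17 + 1·14 + 1·6 + 1·7 = 27
  a_12 = 0·27 + 1·17 + 1·14 + 1·6 = 37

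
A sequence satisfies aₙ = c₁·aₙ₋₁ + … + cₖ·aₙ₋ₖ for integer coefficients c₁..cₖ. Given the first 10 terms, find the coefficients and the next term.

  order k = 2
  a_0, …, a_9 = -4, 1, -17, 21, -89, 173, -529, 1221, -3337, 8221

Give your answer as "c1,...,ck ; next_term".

  a_2 = -1·1 + 4·-4 = -17
  a_3 = -1·-17 + 4·1 = 21
  a_4 = -1·21 + 4·-17 = -89
  a_5 = -1·-89 + 4·21 = 173
  a_6 = -1·173 + 4·-89 = -529
  a_7 = -1·-529 + 4·173 = 1221
  a_8 = -1·1221 + 4·-529 = -3337
  a_9 = -1·-3337 + 4·1221 = 8221
  a_10 = -1·8221 + 4·-3337 = -21569

-1,4 ; -21569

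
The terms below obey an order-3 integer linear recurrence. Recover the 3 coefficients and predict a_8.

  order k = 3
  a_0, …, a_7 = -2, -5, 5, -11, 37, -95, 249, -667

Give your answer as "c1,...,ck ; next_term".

  a_3 = -2·5 + 1·-5 + -2·-2 = -11
  a_4 = -2·-11 + 1·5 + -2·-5 = 37
  a_5 = -2·37 + 1·-11 + -2·5 = -95
  a_6 = -2·-95 + 1·37 + -2·-11 = 249
  a_7 = -2·249 + 1·-95 + -2·37 = -667
  a_8 = -2·-667 + 1·249 + -2·-95 = 1773

-2,1,-2 ; 1773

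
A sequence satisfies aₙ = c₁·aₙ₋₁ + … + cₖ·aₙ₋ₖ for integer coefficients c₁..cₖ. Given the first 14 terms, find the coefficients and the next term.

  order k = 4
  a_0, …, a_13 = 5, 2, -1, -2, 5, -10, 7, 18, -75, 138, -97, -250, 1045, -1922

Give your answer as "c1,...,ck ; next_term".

-2,-2,2,-1 ; 1351

  a_4 = -2·-2 + -2·-1 + 2·2 + -1·5 = 5
  a_5 = -2·5 + -2·-2 + 2·-1 + -1·2 = -10
  a_6 = -2·-10 + -2·5 + 2·-2 + -1·-1 = 7
  a_7 = -2·7 + -2·-10 + 2·5 + -1·-2 = 18
  a_8 = -2·18 + -2·7 + 2·-10 + -1·5 = -75
  a_9 = -2·-75 + -2·18 + 2·7 + -1·-10 = 138
  a_10 = -2·138 + -2·-75 + 2·18 + -1·7 = -97
  a_11 = -2·-97 + -2·138 + 2·-75 + -1·18 = -250
  a_12 = -2·-250 + -2·-97 + 2·138 + -1·-75 = 1045
  a_13 = -2·1045 + -2·-250 + 2·-97 + -1·138 = -1922
  a_14 = -2·-1922 + -2·1045 + 2·-250 + -1·-97 = 1351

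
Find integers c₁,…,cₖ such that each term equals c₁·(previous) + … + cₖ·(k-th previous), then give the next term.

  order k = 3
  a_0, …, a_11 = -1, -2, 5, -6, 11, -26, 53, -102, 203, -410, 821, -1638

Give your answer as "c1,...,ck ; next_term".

-2,-1,-2 ; 3275

  a_3 = -2·5 + -1·-2 + -2·-1 = -6
  a_4 = -2·-6 + -1·5 + -2·-2 = 11
  a_5 = -2·11 + -1·-6 + -2·5 = -26
  a_6 = -2·-26 + -1·11 + -2·-6 = 53
  a_7 = -2·53 + -1·-26 + -2·11 = -102
  a_8 = -2·-102 + -1·53 + -2·-26 = 203
  a_9 = -2·203 + -1·-102 + -2·53 = -410
  a_10 = -2·-410 + -1·203 + -2·-102 = 821
  a_11 = -2·821 + -1·-410 + -2·203 = -1638
  a_12 = -2·-1638 + -1·821 + -2·-410 = 3275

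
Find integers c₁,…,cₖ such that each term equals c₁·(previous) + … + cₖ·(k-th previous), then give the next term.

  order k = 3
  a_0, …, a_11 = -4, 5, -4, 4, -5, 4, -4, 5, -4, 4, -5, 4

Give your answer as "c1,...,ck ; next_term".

  a_3 = 0·-4 + 0·5 + -1·-4 = 4
  a_4 = 0·4 + 0·-4 + -1·5 = -5
  a_5 = 0·-5 + 0·4 + -1·-4 = 4
  a_6 = 0·4 + 0·-5 + -1·4 = -4
  a_7 = 0·-4 + 0·4 + -1·-5 = 5
  a_8 = 0·5 + 0·-4 + -1·4 = -4
  a_9 = 0·-4 + 0·5 + -1·-4 = 4
  a_10 = 0·4 + 0·-4 + -1·5 = -5
  a_11 = 0·-5 + 0·4 + -1·-4 = 4
  a_12 = 0·4 + 0·-5 + -1·4 = -4

0,0,-1 ; -4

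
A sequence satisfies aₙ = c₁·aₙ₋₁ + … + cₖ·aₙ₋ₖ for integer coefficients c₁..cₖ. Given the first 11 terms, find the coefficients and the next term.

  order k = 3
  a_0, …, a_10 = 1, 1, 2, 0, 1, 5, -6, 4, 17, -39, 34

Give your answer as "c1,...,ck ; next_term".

  a_3 = -1·2 + -1·1 + 3·1 = 0
  a_4 = -1·0 + -1·2 + 3·1 = 1
  a_5 = -1·1 + -1·0 + 3·2 = 5
  a_6 = -1·5 + -1·1 + 3·0 = -6
  a_7 = -1·-6 + -1·5 + 3·1 = 4
  a_8 = -1·4 + -1·-6 + 3·5 = 17
  a_9 = -1·17 + -1·4 + 3·-6 = -39
  a_10 = -1·-39 + -1·17 + 3·4 = 34
  a_11 = -1·34 + -1·-39 + 3·17 = 56

-1,-1,3 ; 56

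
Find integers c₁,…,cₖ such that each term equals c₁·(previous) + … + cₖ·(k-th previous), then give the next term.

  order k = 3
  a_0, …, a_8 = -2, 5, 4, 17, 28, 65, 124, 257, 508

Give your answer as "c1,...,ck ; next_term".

2,1,-2 ; 1025

  a_3 = 2·4 + 1·5 + -2·-2 = 17
  a_4 = 2·17 + 1·4 + -2·5 = 28
  a_5 = 2·28 + 1·17 + -2·4 = 65
  a_6 = 2·65 + 1·28 + -2·17 = 124
  a_7 = 2·124 + 1·65 + -2·28 = 257
  a_8 = 2·257 + 1·124 + -2·65 = 508
  a_9 = 2·508 + 1·257 + -2·124 = 1025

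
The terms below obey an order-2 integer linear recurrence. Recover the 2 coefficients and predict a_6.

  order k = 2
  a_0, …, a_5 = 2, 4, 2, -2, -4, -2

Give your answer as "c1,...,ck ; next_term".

1,-1 ; 2

  a_2 = 1·4 + -1·2 = 2
  a_3 = 1·2 + -1·4 = -2
  a_4 = 1·-2 + -1·2 = -4
  a_5 = 1·-4 + -1·-2 = -2
  a_6 = 1·-2 + -1·-4 = 2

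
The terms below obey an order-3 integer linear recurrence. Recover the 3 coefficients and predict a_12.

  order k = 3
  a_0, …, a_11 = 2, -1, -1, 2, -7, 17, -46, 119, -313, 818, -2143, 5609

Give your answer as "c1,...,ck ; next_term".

  a_3 = -2·-1 + 2·-1 + 1·2 = 2
  a_4 = -2·2 + 2·-1 + 1·-1 = -7
  a_5 = -2·-7 + 2·2 + 1·-1 = 17
  a_6 = -2·17 + 2·-7 + 1·2 = -46
  a_7 = -2·-46 + 2·17 + 1·-7 = 119
  a_8 = -2·119 + 2·-46 + 1·17 = -313
  a_9 = -2·-313 + 2·119 + 1·-46 = 818
  a_10 = -2·818 + 2·-313 + 1·119 = -2143
  a_11 = -2·-2143 + 2·818 + 1·-313 = 5609
  a_12 = -2·5609 + 2·-2143 + 1·818 = -14686

-2,2,1 ; -14686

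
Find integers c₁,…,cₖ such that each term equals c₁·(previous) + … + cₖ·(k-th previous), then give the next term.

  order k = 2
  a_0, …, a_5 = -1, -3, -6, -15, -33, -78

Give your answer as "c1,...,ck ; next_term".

  a_2 = 1·-3 + 3·-1 = -6
  a_3 = 1·-6 + 3·-3 = -15
  a_4 = 1·-15 + 3·-6 = -33
  a_5 = 1·-33 + 3·-15 = -78
  a_6 = 1·-78 + 3·-33 = -177

1,3 ; -177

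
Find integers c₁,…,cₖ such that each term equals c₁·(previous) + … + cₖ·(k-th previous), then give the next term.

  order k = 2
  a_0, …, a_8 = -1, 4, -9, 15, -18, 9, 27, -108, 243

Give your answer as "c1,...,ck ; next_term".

-3,-3 ; -405

  a_2 = -3·4 + -3·-1 = -9
  a_3 = -3·-9 + -3·4 = 15
  a_4 = -3·15 + -3·-9 = -18
  a_5 = -3·-18 + -3·15 = 9
  a_6 = -3·9 + -3·-18 = 27
  a_7 = -3·27 + -3·9 = -108
  a_8 = -3·-108 + -3·27 = 243
  a_9 = -3·243 + -3·-108 = -405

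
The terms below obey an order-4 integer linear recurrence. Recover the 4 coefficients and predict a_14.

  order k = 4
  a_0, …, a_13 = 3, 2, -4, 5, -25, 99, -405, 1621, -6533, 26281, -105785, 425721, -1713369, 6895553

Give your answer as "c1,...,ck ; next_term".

-3,4,0,2 ; -27751705

  a_4 = -3·5 + 4·-4 + 0·2 + 2·3 = -25
  a_5 = -3·-25 + 4·5 + 0·-4 + 2·2 = 99
  a_6 = -3·99 + 4·-25 + 0·5 + 2·-4 = -405
  a_7 = -3·-405 + 4·99 + 0·-25 + 2·5 = 1621
  a_8 = -3·1621 + 4·-405 + 0·99 + 2·-25 = -6533
  a_9 = -3·-6533 + 4·1621 + 0·-405 + 2·99 = 26281
  a_10 = -3·26281 + 4·-6533 + 0·1621 + 2·-405 = -105785
  a_11 = -3·-105785 + 4·26281 + 0·-6533 + 2·1621 = 425721
  a_12 = -3·425721 + 4·-105785 + 0·26281 + 2·-6533 = -1713369
  a_13 = -3·-1713369 + 4·425721 + 0·-105785 + 2·26281 = 6895553
  a_14 = -3·6895553 + 4·-1713369 + 0·425721 + 2·-105785 = -27751705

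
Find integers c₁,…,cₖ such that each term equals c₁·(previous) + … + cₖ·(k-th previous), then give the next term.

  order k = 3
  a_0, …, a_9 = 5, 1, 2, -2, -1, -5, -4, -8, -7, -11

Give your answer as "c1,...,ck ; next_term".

  a_3 = 1·2 + 1·1 + -1·5 = -2
  a_4 = 1·-2 + 1·2 + -1·1 = -1
  a_5 = 1·-1 + 1·-2 + -1·2 = -5
  a_6 = 1·-5 + 1·-1 + -1·-2 = -4
  a_7 = 1·-4 + 1·-5 + -1·-1 = -8
  a_8 = 1·-8 + 1·-4 + -1·-5 = -7
  a_9 = 1·-7 + 1·-8 + -1·-4 = -11
  a_10 = 1·-11 + 1·-7 + -1·-8 = -10

1,1,-1 ; -10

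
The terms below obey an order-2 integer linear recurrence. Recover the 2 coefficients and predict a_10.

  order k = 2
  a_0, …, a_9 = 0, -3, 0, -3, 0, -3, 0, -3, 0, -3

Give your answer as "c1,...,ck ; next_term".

  a_2 = 0·-3 + 1·0 = 0
  a_3 = 0·0 + 1·-3 = -3
  a_4 = 0·-3 + 1·0 = 0
  a_5 = 0·0 + 1·-3 = -3
  a_6 = 0·-3 + 1·0 = 0
  a_7 = 0·0 + 1·-3 = -3
  a_8 = 0·-3 + 1·0 = 0
  a_9 = 0·0 + 1·-3 = -3
  a_10 = 0·-3 + 1·0 = 0

0,1 ; 0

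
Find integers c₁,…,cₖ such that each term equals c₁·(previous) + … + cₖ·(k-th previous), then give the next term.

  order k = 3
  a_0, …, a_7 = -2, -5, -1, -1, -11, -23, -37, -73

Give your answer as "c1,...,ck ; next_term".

2,-1,2 ; -155

  a_3 = 2·-1 + -1·-5 + 2·-2 = -1
  a_4 = 2·-1 + -1·-1 + 2·-5 = -11
  a_5 = 2·-11 + -1·-1 + 2·-1 = -23
  a_6 = 2·-23 + -1·-11 + 2·-1 = -37
  a_7 = 2·-37 + -1·-23 + 2·-11 = -73
  a_8 = 2·-73 + -1·-37 + 2·-23 = -155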